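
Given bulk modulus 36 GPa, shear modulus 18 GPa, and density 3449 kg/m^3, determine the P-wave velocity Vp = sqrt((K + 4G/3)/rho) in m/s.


First compute the effective modulus:
K + 4G/3 = 36e9 + 4*18e9/3 = 60000000000.0 Pa
Then divide by density:
60000000000.0 / 3449 = 17396346.7672 Pa/(kg/m^3)
Take the square root:
Vp = sqrt(17396346.7672) = 4170.89 m/s

4170.89


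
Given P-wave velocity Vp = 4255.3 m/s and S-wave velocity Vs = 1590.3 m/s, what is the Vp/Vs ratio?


Vp/Vs = 4255.3 / 1590.3
= 2.6758

2.6758


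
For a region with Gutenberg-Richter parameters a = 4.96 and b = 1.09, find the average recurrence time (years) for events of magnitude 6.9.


log10(N) = 4.96 - 1.09*6.9 = -2.561
N = 10^-2.561 = 0.002748
T = 1/N = 1/0.002748 = 363.915 years

363.915


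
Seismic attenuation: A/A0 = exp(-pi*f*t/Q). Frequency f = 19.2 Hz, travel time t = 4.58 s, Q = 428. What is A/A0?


pi*f*t/Q = pi*19.2*4.58/428 = 0.645465
A/A0 = exp(-0.645465) = 0.524419

0.524419


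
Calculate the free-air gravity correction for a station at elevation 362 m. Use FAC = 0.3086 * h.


FAC = 0.3086 * h
= 0.3086 * 362
= 111.7132 mGal

111.7132


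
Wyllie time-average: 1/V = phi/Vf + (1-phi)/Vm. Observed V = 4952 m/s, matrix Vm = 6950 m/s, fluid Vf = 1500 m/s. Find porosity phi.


1/V - 1/Vm = 1/4952 - 1/6950 = 5.805e-05
1/Vf - 1/Vm = 1/1500 - 1/6950 = 0.00052278
phi = 5.805e-05 / 0.00052278 = 0.111

0.111


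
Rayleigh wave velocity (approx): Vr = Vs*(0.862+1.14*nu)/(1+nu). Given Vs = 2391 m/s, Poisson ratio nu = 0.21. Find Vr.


Numerator factor = 0.862 + 1.14*0.21 = 1.1014
Denominator = 1 + 0.21 = 1.21
Vr = 2391 * 1.1014 / 1.21 = 2176.4 m/s

2176.4


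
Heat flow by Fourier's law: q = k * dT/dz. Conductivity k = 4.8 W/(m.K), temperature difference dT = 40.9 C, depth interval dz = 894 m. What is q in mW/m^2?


q = k * dT / dz * 1000
= 4.8 * 40.9 / 894 * 1000
= 0.219597 * 1000
= 219.5973 mW/m^2

219.5973


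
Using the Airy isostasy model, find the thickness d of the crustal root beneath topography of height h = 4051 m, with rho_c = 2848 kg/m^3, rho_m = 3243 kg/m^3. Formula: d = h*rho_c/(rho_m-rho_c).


rho_m - rho_c = 3243 - 2848 = 395
d = 4051 * 2848 / 395
= 11537248 / 395
= 29208.22 m

29208.22


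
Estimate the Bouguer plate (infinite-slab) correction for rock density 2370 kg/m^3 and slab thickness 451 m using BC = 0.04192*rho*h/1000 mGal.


BC = 0.04192 * rho * h / 1000
= 0.04192 * 2370 * 451 / 1000
= 44.807 mGal

44.807


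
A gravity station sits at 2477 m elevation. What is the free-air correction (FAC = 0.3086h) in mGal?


FAC = 0.3086 * h
= 0.3086 * 2477
= 764.4022 mGal

764.4022


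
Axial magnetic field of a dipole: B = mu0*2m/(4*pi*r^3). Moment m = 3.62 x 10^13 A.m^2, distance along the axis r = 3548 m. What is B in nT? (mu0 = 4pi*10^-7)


m = 3.62 x 10^13 = 36200000000000 A.m^2
2m = 72400000000000 A.m^2
r^3 = 3548^3 = 44663302592
B = (4pi*10^-7) * 72400000000000 / (4*pi * 44663302592) * 1e9
= 90980523.24796 / 561255613232.34 * 1e9
= 162101.7609 nT

162101.7609


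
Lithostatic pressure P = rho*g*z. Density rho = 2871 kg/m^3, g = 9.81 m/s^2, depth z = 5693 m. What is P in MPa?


P = rho * g * z / 1e6
= 2871 * 9.81 * 5693 / 1e6
= 160340555.43 / 1e6
= 160.3406 MPa

160.3406


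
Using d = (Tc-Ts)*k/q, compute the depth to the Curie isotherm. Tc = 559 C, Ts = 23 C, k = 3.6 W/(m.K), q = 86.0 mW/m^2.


T_Curie - T_surf = 559 - 23 = 536 C
Convert q to W/m^2: 86.0 mW/m^2 = 0.086 W/m^2
d = 536 * 3.6 / 0.086 = 22437.21 m

22437.21


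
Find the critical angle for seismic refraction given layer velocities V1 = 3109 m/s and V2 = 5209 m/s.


V1/V2 = 3109/5209 = 0.596852
theta_c = arcsin(0.596852) = 36.6447 degrees

36.6447


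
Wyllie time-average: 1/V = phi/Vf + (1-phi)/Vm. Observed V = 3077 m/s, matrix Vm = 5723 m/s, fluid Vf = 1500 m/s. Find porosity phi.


1/V - 1/Vm = 1/3077 - 1/5723 = 0.00015026
1/Vf - 1/Vm = 1/1500 - 1/5723 = 0.00049193
phi = 0.00015026 / 0.00049193 = 0.3054

0.3054


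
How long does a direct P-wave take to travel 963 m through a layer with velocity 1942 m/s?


t = x / V
= 963 / 1942
= 0.4959 s

0.4959


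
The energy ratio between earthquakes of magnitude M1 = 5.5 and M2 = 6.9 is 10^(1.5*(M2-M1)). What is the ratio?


M2 - M1 = 6.9 - 5.5 = 1.4
1.5 * 1.4 = 2.1
ratio = 10^2.1 = 125.89

125.89


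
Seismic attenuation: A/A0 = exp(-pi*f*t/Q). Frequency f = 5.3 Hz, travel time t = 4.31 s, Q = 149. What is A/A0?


pi*f*t/Q = pi*5.3*4.31/149 = 0.481634
A/A0 = exp(-0.481634) = 0.617773

0.617773


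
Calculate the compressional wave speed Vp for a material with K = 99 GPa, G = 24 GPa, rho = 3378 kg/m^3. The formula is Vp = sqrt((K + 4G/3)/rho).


First compute the effective modulus:
K + 4G/3 = 99e9 + 4*24e9/3 = 131000000000.0 Pa
Then divide by density:
131000000000.0 / 3378 = 38780343.3985 Pa/(kg/m^3)
Take the square root:
Vp = sqrt(38780343.3985) = 6227.39 m/s

6227.39


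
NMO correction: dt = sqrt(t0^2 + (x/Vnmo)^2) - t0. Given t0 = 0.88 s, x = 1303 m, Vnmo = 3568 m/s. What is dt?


x/Vnmo = 1303/3568 = 0.365191
(x/Vnmo)^2 = 0.133364
t0^2 = 0.7744
sqrt(0.7744 + 0.133364) = 0.952767
dt = 0.952767 - 0.88 = 0.072767

0.072767


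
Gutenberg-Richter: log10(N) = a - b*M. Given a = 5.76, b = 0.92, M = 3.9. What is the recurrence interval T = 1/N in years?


log10(N) = 5.76 - 0.92*3.9 = 2.172
N = 10^2.172 = 148.593564
T = 1/N = 1/148.593564 = 0.0067 years

0.0067


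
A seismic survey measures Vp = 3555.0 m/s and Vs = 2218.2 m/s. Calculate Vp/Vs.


Vp/Vs = 3555.0 / 2218.2
= 1.6027

1.6027


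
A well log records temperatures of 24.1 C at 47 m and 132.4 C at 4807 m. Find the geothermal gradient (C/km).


dT = 132.4 - 24.1 = 108.3 C
dz = 4807 - 47 = 4760 m
gradient = dT/dz * 1000 = 108.3/4760 * 1000 = 22.7521 C/km

22.7521


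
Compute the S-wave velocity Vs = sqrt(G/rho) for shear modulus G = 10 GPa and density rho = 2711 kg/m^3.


Convert G to Pa: G = 10e9 Pa
Compute G/rho = 10e9 / 2711 = 3688675.7654
Vs = sqrt(3688675.7654) = 1920.59 m/s

1920.59


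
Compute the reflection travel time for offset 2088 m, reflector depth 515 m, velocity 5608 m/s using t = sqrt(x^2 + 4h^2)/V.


x^2 + 4h^2 = 2088^2 + 4*515^2 = 4359744 + 1060900 = 5420644
sqrt(5420644) = 2328.2277
t = 2328.2277 / 5608 = 0.4152 s

0.4152


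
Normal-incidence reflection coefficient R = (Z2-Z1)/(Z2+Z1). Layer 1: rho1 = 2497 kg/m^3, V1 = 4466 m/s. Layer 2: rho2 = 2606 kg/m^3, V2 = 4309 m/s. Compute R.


Z1 = 2497 * 4466 = 11151602
Z2 = 2606 * 4309 = 11229254
R = (11229254 - 11151602) / (11229254 + 11151602) = 77652 / 22380856 = 0.0035

0.0035


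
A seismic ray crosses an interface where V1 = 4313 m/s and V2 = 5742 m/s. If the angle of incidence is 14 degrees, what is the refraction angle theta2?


sin(theta1) = sin(14 deg) = 0.241922
sin(theta2) = V2/V1 * sin(theta1) = 5742/4313 * 0.241922 = 0.322076
theta2 = arcsin(0.322076) = 18.7885 degrees

18.7885


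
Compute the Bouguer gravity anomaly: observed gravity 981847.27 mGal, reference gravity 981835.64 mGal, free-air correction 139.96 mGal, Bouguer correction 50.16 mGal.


BA = g_obs - g_ref + FAC - BC
= 981847.27 - 981835.64 + 139.96 - 50.16
= 101.43 mGal

101.43


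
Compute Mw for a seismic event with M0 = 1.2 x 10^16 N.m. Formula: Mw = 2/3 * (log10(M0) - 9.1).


log10(M0) = log10(1.2 x 10^16) = 16.0792
Mw = 2/3 * (16.0792 - 9.1)
= 2/3 * 6.9792
= 4.65

4.65


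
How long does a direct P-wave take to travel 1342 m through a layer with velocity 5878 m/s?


t = x / V
= 1342 / 5878
= 0.2283 s

0.2283


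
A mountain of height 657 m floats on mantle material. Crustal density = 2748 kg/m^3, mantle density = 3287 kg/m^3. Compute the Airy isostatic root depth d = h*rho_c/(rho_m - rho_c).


rho_m - rho_c = 3287 - 2748 = 539
d = 657 * 2748 / 539
= 1805436 / 539
= 3349.6 m

3349.6


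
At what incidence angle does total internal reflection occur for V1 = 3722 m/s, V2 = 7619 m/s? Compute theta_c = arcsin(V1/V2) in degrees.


V1/V2 = 3722/7619 = 0.488516
theta_c = arcsin(0.488516) = 29.2431 degrees

29.2431


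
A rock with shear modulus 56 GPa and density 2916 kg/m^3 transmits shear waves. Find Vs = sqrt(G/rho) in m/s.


Convert G to Pa: G = 56e9 Pa
Compute G/rho = 56e9 / 2916 = 19204389.5748
Vs = sqrt(19204389.5748) = 4382.28 m/s

4382.28


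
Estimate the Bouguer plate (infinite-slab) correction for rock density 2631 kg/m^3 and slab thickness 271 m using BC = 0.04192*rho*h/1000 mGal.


BC = 0.04192 * rho * h / 1000
= 0.04192 * 2631 * 271 / 1000
= 29.889 mGal

29.889


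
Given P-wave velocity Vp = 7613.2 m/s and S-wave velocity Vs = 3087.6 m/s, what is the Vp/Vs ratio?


Vp/Vs = 7613.2 / 3087.6
= 2.4657

2.4657


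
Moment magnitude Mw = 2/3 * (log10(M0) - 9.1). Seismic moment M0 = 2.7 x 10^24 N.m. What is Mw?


log10(M0) = log10(2.7 x 10^24) = 24.4314
Mw = 2/3 * (24.4314 - 9.1)
= 2/3 * 15.3314
= 10.22

10.22


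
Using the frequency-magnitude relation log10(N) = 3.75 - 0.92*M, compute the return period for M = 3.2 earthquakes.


log10(N) = 3.75 - 0.92*3.2 = 0.806
N = 10^0.806 = 6.397348
T = 1/N = 1/6.397348 = 0.1563 years

0.1563


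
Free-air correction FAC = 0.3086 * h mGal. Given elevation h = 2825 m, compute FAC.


FAC = 0.3086 * h
= 0.3086 * 2825
= 871.795 mGal

871.795


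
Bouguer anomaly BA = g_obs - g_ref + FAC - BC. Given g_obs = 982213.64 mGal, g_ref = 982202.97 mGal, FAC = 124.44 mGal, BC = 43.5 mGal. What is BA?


BA = g_obs - g_ref + FAC - BC
= 982213.64 - 982202.97 + 124.44 - 43.5
= 91.61 mGal

91.61


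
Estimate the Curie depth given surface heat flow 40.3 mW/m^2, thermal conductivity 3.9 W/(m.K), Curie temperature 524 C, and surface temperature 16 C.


T_Curie - T_surf = 524 - 16 = 508 C
Convert q to W/m^2: 40.3 mW/m^2 = 0.0403 W/m^2
d = 508 * 3.9 / 0.0403 = 49161.29 m

49161.29


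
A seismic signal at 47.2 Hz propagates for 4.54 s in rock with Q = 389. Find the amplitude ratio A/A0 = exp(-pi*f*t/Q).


pi*f*t/Q = pi*47.2*4.54/389 = 1.730606
A/A0 = exp(-1.730606) = 0.177177

0.177177


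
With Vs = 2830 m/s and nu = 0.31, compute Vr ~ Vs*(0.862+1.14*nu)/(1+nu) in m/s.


Numerator factor = 0.862 + 1.14*0.31 = 1.2154
Denominator = 1 + 0.31 = 1.31
Vr = 2830 * 1.2154 / 1.31 = 2625.64 m/s

2625.64


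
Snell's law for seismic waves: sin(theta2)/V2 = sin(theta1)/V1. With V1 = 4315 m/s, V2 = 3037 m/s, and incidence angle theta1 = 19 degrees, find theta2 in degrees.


sin(theta1) = sin(19 deg) = 0.325568
sin(theta2) = V2/V1 * sin(theta1) = 3037/4315 * 0.325568 = 0.229143
theta2 = arcsin(0.229143) = 13.2466 degrees

13.2466


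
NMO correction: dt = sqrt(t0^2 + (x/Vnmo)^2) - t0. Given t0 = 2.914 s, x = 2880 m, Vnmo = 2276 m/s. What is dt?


x/Vnmo = 2880/2276 = 1.265378
(x/Vnmo)^2 = 1.601181
t0^2 = 8.491396
sqrt(8.491396 + 1.601181) = 3.176882
dt = 3.176882 - 2.914 = 0.262882

0.262882


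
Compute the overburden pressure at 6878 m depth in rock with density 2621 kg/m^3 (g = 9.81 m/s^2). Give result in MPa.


P = rho * g * z / 1e6
= 2621 * 9.81 * 6878 / 1e6
= 176847204.78 / 1e6
= 176.8472 MPa

176.8472


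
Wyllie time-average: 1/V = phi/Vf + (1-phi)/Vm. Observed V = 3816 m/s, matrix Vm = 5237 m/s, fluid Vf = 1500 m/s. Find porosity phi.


1/V - 1/Vm = 1/3816 - 1/5237 = 7.111e-05
1/Vf - 1/Vm = 1/1500 - 1/5237 = 0.00047572
phi = 7.111e-05 / 0.00047572 = 0.1495

0.1495


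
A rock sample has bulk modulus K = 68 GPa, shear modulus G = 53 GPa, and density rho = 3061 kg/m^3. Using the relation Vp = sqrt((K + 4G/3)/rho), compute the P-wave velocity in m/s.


First compute the effective modulus:
K + 4G/3 = 68e9 + 4*53e9/3 = 138666666666.67 Pa
Then divide by density:
138666666666.67 / 3061 = 45301099.8584 Pa/(kg/m^3)
Take the square root:
Vp = sqrt(45301099.8584) = 6730.61 m/s

6730.61


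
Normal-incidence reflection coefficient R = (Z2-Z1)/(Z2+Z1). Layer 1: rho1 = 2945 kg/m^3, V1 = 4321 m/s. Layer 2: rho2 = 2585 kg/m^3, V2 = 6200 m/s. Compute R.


Z1 = 2945 * 4321 = 12725345
Z2 = 2585 * 6200 = 16027000
R = (16027000 - 12725345) / (16027000 + 12725345) = 3301655 / 28752345 = 0.1148

0.1148


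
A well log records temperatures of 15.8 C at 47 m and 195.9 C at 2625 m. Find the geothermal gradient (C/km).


dT = 195.9 - 15.8 = 180.1 C
dz = 2625 - 47 = 2578 m
gradient = dT/dz * 1000 = 180.1/2578 * 1000 = 69.8604 C/km

69.8604


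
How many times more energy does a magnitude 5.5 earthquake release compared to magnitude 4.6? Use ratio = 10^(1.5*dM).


M2 - M1 = 5.5 - 4.6 = 0.9
1.5 * 0.9 = 1.35
ratio = 10^1.35 = 22.39

22.39


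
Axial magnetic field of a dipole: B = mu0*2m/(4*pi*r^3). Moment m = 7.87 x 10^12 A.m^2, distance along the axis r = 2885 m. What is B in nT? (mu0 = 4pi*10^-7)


m = 7.87 x 10^12 = 7870000000000 A.m^2
2m = 15740000000000 A.m^2
r^3 = 2885^3 = 24012504125
B = (4pi*10^-7) * 15740000000000 / (4*pi * 24012504125) * 1e9
= 19779467.347001 / 301750026213.58 * 1e9
= 65549.1819 nT

65549.1819


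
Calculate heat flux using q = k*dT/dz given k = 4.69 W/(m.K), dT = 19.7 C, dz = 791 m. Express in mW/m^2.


q = k * dT / dz * 1000
= 4.69 * 19.7 / 791 * 1000
= 0.116805 * 1000
= 116.8053 mW/m^2

116.8053


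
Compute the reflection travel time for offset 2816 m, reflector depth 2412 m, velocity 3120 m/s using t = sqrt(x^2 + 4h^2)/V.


x^2 + 4h^2 = 2816^2 + 4*2412^2 = 7929856 + 23270976 = 31200832
sqrt(31200832) = 5585.7705
t = 5585.7705 / 3120 = 1.7903 s

1.7903


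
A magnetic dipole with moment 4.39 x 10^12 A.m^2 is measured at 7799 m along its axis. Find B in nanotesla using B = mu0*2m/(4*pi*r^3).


m = 4.39 x 10^12 = 4390000000000 A.m^2
2m = 8780000000000 A.m^2
r^3 = 7799^3 = 474369503399
B = (4pi*10^-7) * 8780000000000 / (4*pi * 474369503399) * 1e9
= 11033273.399407 / 5961102987861.35 * 1e9
= 1850.8778 nT

1850.8778


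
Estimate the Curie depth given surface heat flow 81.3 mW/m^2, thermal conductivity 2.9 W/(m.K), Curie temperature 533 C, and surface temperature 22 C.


T_Curie - T_surf = 533 - 22 = 511 C
Convert q to W/m^2: 81.3 mW/m^2 = 0.0813 W/m^2
d = 511 * 2.9 / 0.0813 = 18227.55 m

18227.55


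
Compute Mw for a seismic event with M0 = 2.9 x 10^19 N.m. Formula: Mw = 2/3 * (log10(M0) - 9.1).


log10(M0) = log10(2.9 x 10^19) = 19.4624
Mw = 2/3 * (19.4624 - 9.1)
= 2/3 * 10.3624
= 6.91

6.91


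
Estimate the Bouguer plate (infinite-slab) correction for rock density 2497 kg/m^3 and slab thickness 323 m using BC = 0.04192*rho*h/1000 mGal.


BC = 0.04192 * rho * h / 1000
= 0.04192 * 2497 * 323 / 1000
= 33.8098 mGal

33.8098


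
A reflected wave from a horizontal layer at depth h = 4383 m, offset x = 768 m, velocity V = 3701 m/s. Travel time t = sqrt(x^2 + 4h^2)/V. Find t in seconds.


x^2 + 4h^2 = 768^2 + 4*4383^2 = 589824 + 76842756 = 77432580
sqrt(77432580) = 8799.5784
t = 8799.5784 / 3701 = 2.3776 s

2.3776


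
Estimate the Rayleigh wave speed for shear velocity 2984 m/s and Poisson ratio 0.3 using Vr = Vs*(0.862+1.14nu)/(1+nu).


Numerator factor = 0.862 + 1.14*0.3 = 1.204
Denominator = 1 + 0.3 = 1.3
Vr = 2984 * 1.204 / 1.3 = 2763.64 m/s

2763.64


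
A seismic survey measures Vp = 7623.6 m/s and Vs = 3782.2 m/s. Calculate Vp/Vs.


Vp/Vs = 7623.6 / 3782.2
= 2.0157

2.0157


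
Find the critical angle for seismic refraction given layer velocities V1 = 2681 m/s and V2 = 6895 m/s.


V1/V2 = 2681/6895 = 0.388832
theta_c = arcsin(0.388832) = 22.8819 degrees

22.8819


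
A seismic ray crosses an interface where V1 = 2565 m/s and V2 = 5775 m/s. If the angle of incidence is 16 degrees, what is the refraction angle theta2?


sin(theta1) = sin(16 deg) = 0.275637
sin(theta2) = V2/V1 * sin(theta1) = 5775/2565 * 0.275637 = 0.620587
theta2 = arcsin(0.620587) = 38.359 degrees

38.359


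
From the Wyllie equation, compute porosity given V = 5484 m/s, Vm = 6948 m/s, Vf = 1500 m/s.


1/V - 1/Vm = 1/5484 - 1/6948 = 3.842e-05
1/Vf - 1/Vm = 1/1500 - 1/6948 = 0.00052274
phi = 3.842e-05 / 0.00052274 = 0.0735

0.0735


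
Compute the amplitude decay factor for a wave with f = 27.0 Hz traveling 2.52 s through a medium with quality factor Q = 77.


pi*f*t/Q = pi*27.0*2.52/77 = 2.776026
A/A0 = exp(-2.776026) = 0.062286

0.062286


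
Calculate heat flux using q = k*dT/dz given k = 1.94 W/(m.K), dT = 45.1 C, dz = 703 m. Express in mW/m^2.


q = k * dT / dz * 1000
= 1.94 * 45.1 / 703 * 1000
= 0.124458 * 1000
= 124.458 mW/m^2

124.458


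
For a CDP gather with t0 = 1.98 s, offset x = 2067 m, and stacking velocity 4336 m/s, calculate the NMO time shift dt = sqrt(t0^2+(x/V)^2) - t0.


x/Vnmo = 2067/4336 = 0.476707
(x/Vnmo)^2 = 0.227249
t0^2 = 3.9204
sqrt(3.9204 + 0.227249) = 2.036578
dt = 2.036578 - 1.98 = 0.056578

0.056578


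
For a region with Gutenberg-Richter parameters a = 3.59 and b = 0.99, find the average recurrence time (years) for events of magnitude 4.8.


log10(N) = 3.59 - 0.99*4.8 = -1.162
N = 10^-1.162 = 0.068865
T = 1/N = 1/0.068865 = 14.5211 years

14.5211


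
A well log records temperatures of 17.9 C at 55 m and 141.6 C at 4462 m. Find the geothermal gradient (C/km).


dT = 141.6 - 17.9 = 123.7 C
dz = 4462 - 55 = 4407 m
gradient = dT/dz * 1000 = 123.7/4407 * 1000 = 28.069 C/km

28.069


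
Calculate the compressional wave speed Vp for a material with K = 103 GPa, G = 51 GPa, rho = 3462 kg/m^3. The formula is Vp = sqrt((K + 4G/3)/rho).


First compute the effective modulus:
K + 4G/3 = 103e9 + 4*51e9/3 = 171000000000.0 Pa
Then divide by density:
171000000000.0 / 3462 = 49393414.2114 Pa/(kg/m^3)
Take the square root:
Vp = sqrt(49393414.2114) = 7028.04 m/s

7028.04


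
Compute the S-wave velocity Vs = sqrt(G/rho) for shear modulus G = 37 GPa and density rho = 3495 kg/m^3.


Convert G to Pa: G = 37e9 Pa
Compute G/rho = 37e9 / 3495 = 10586552.2175
Vs = sqrt(10586552.2175) = 3253.7 m/s

3253.7


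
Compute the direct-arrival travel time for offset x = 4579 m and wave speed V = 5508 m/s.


t = x / V
= 4579 / 5508
= 0.8313 s

0.8313


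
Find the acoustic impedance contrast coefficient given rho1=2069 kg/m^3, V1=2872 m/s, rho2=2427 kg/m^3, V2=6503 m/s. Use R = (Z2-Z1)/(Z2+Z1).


Z1 = 2069 * 2872 = 5942168
Z2 = 2427 * 6503 = 15782781
R = (15782781 - 5942168) / (15782781 + 5942168) = 9840613 / 21724949 = 0.453

0.453


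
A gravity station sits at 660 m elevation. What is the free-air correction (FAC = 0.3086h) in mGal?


FAC = 0.3086 * h
= 0.3086 * 660
= 203.676 mGal

203.676


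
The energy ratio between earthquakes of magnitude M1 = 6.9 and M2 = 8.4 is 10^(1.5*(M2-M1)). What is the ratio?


M2 - M1 = 8.4 - 6.9 = 1.5
1.5 * 1.5 = 2.25
ratio = 10^2.25 = 177.83

177.83


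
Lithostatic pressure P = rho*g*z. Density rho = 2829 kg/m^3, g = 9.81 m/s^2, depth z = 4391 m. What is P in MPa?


P = rho * g * z / 1e6
= 2829 * 9.81 * 4391 / 1e6
= 121861183.59 / 1e6
= 121.8612 MPa

121.8612


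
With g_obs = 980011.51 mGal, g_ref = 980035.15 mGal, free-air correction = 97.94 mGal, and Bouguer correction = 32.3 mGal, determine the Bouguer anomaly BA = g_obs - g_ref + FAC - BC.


BA = g_obs - g_ref + FAC - BC
= 980011.51 - 980035.15 + 97.94 - 32.3
= 42.0 mGal

42.0


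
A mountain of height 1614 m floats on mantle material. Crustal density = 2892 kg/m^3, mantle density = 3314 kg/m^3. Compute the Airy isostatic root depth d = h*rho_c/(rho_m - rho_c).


rho_m - rho_c = 3314 - 2892 = 422
d = 1614 * 2892 / 422
= 4667688 / 422
= 11060.87 m

11060.87


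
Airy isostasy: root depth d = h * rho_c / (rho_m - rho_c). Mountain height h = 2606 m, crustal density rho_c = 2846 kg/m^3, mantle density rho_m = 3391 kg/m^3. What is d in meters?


rho_m - rho_c = 3391 - 2846 = 545
d = 2606 * 2846 / 545
= 7416676 / 545
= 13608.58 m

13608.58


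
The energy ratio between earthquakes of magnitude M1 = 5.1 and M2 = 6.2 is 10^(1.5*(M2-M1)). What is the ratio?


M2 - M1 = 6.2 - 5.1 = 1.1
1.5 * 1.1 = 1.65
ratio = 10^1.65 = 44.67

44.67


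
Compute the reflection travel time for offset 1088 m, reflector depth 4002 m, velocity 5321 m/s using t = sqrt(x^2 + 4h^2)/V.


x^2 + 4h^2 = 1088^2 + 4*4002^2 = 1183744 + 64064016 = 65247760
sqrt(65247760) = 8077.6086
t = 8077.6086 / 5321 = 1.5181 s

1.5181


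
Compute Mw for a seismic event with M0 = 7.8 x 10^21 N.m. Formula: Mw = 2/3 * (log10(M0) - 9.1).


log10(M0) = log10(7.8 x 10^21) = 21.8921
Mw = 2/3 * (21.8921 - 9.1)
= 2/3 * 12.7921
= 8.53

8.53


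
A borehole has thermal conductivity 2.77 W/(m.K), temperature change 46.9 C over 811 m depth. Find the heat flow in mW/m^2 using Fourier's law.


q = k * dT / dz * 1000
= 2.77 * 46.9 / 811 * 1000
= 0.160189 * 1000
= 160.1887 mW/m^2

160.1887


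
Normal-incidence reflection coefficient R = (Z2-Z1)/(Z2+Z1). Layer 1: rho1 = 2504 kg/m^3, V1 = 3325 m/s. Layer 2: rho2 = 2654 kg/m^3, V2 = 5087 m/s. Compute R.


Z1 = 2504 * 3325 = 8325800
Z2 = 2654 * 5087 = 13500898
R = (13500898 - 8325800) / (13500898 + 8325800) = 5175098 / 21826698 = 0.2371

0.2371


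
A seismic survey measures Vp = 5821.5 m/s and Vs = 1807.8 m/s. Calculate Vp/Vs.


Vp/Vs = 5821.5 / 1807.8
= 3.2202

3.2202


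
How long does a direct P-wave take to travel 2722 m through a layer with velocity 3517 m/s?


t = x / V
= 2722 / 3517
= 0.774 s

0.774


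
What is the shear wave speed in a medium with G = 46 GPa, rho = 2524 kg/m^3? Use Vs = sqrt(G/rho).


Convert G to Pa: G = 46e9 Pa
Compute G/rho = 46e9 / 2524 = 18225039.6197
Vs = sqrt(18225039.6197) = 4269.08 m/s

4269.08


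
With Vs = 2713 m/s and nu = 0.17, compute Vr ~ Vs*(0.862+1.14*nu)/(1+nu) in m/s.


Numerator factor = 0.862 + 1.14*0.17 = 1.0558
Denominator = 1 + 0.17 = 1.17
Vr = 2713 * 1.0558 / 1.17 = 2448.19 m/s

2448.19


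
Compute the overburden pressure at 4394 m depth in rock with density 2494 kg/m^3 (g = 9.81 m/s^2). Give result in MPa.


P = rho * g * z / 1e6
= 2494 * 9.81 * 4394 / 1e6
= 107504219.16 / 1e6
= 107.5042 MPa

107.5042


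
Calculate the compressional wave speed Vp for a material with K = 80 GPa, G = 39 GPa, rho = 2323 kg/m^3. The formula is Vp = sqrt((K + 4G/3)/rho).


First compute the effective modulus:
K + 4G/3 = 80e9 + 4*39e9/3 = 132000000000.0 Pa
Then divide by density:
132000000000.0 / 2323 = 56823073.6117 Pa/(kg/m^3)
Take the square root:
Vp = sqrt(56823073.6117) = 7538.11 m/s

7538.11


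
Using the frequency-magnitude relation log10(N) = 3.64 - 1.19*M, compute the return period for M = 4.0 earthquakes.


log10(N) = 3.64 - 1.19*4.0 = -1.12
N = 10^-1.12 = 0.075858
T = 1/N = 1/0.075858 = 13.1826 years

13.1826


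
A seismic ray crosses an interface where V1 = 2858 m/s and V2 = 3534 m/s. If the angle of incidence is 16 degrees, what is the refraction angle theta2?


sin(theta1) = sin(16 deg) = 0.275637
sin(theta2) = V2/V1 * sin(theta1) = 3534/2858 * 0.275637 = 0.340834
theta2 = arcsin(0.340834) = 19.9277 degrees

19.9277


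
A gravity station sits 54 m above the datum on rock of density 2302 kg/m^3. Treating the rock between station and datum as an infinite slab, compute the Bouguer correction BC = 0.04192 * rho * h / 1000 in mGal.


BC = 0.04192 * rho * h / 1000
= 0.04192 * 2302 * 54 / 1000
= 5.211 mGal

5.211


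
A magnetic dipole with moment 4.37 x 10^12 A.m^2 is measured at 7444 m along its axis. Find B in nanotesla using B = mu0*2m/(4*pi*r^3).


m = 4.37 x 10^12 = 4370000000000 A.m^2
2m = 8740000000000 A.m^2
r^3 = 7444^3 = 412495384384
B = (4pi*10^-7) * 8740000000000 / (4*pi * 412495384384) * 1e9
= 10983007.91695 / 5183569876881.89 * 1e9
= 2118.8116 nT

2118.8116


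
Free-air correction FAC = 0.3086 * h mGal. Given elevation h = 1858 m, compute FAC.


FAC = 0.3086 * h
= 0.3086 * 1858
= 573.3788 mGal

573.3788


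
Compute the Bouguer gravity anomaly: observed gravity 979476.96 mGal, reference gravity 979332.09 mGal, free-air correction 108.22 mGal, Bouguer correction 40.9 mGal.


BA = g_obs - g_ref + FAC - BC
= 979476.96 - 979332.09 + 108.22 - 40.9
= 212.19 mGal

212.19


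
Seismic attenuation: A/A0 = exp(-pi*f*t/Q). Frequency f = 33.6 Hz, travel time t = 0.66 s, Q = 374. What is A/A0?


pi*f*t/Q = pi*33.6*0.66/374 = 0.186278
A/A0 = exp(-0.186278) = 0.830043

0.830043


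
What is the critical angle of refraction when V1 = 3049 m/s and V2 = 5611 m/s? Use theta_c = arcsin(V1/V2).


V1/V2 = 3049/5611 = 0.543397
theta_c = arcsin(0.543397) = 32.9152 degrees

32.9152


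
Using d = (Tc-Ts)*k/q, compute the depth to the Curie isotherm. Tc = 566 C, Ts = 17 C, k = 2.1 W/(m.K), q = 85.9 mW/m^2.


T_Curie - T_surf = 566 - 17 = 549 C
Convert q to W/m^2: 85.9 mW/m^2 = 0.0859 W/m^2
d = 549 * 2.1 / 0.0859 = 13421.42 m

13421.42


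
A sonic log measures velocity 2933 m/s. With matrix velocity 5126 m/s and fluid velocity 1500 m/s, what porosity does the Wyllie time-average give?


1/V - 1/Vm = 1/2933 - 1/5126 = 0.00014586
1/Vf - 1/Vm = 1/1500 - 1/5126 = 0.00047158
phi = 0.00014586 / 0.00047158 = 0.3093

0.3093


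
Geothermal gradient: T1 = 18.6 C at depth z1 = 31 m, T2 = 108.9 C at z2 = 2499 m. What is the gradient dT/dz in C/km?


dT = 108.9 - 18.6 = 90.3 C
dz = 2499 - 31 = 2468 m
gradient = dT/dz * 1000 = 90.3/2468 * 1000 = 36.5883 C/km

36.5883


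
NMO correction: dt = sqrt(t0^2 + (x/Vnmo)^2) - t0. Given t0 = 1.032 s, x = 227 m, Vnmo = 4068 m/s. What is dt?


x/Vnmo = 227/4068 = 0.055801
(x/Vnmo)^2 = 0.003114
t0^2 = 1.065024
sqrt(1.065024 + 0.003114) = 1.033508
dt = 1.033508 - 1.032 = 0.001508

0.001508


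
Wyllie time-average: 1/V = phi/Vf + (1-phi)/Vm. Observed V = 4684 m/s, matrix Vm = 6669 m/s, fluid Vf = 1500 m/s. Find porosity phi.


1/V - 1/Vm = 1/4684 - 1/6669 = 6.355e-05
1/Vf - 1/Vm = 1/1500 - 1/6669 = 0.00051672
phi = 6.355e-05 / 0.00051672 = 0.123

0.123


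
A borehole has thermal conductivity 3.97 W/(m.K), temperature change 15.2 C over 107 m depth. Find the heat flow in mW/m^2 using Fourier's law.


q = k * dT / dz * 1000
= 3.97 * 15.2 / 107 * 1000
= 0.563963 * 1000
= 563.9626 mW/m^2

563.9626


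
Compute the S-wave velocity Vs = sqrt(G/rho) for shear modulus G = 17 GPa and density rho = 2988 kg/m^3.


Convert G to Pa: G = 17e9 Pa
Compute G/rho = 17e9 / 2988 = 5689424.3641
Vs = sqrt(5689424.3641) = 2385.25 m/s

2385.25


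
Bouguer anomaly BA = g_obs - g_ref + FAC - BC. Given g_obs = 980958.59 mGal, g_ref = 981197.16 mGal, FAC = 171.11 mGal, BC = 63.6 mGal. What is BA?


BA = g_obs - g_ref + FAC - BC
= 980958.59 - 981197.16 + 171.11 - 63.6
= -131.06 mGal

-131.06


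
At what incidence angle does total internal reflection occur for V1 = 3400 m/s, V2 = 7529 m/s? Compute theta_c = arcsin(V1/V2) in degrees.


V1/V2 = 3400/7529 = 0.451587
theta_c = arcsin(0.451587) = 26.8456 degrees

26.8456


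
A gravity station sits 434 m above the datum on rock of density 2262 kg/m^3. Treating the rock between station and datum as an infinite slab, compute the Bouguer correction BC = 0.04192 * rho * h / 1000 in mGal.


BC = 0.04192 * rho * h / 1000
= 0.04192 * 2262 * 434 / 1000
= 41.1532 mGal

41.1532


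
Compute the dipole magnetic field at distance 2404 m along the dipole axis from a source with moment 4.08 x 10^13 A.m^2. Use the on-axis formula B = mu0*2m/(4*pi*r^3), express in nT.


m = 4.08 x 10^13 = 40800000000000 A.m^2
2m = 81600000000000 A.m^2
r^3 = 2404^3 = 13893235264
B = (4pi*10^-7) * 81600000000000 / (4*pi * 13893235264) * 1e9
= 102541584.213171 / 174587543359.91 * 1e9
= 587336.1996 nT

587336.1996


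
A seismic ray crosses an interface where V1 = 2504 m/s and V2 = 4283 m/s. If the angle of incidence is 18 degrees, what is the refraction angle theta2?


sin(theta1) = sin(18 deg) = 0.309017
sin(theta2) = V2/V1 * sin(theta1) = 4283/2504 * 0.309017 = 0.528562
theta2 = arcsin(0.528562) = 31.9084 degrees

31.9084


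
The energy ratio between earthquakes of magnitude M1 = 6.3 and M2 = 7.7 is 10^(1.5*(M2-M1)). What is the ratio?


M2 - M1 = 7.7 - 6.3 = 1.4
1.5 * 1.4 = 2.1
ratio = 10^2.1 = 125.89

125.89


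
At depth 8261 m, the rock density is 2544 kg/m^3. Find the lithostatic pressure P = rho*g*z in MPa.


P = rho * g * z / 1e6
= 2544 * 9.81 * 8261 / 1e6
= 206166803.04 / 1e6
= 206.1668 MPa

206.1668


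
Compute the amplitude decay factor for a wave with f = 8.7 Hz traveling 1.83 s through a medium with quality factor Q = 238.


pi*f*t/Q = pi*8.7*1.83/238 = 0.210157
A/A0 = exp(-0.210157) = 0.810457

0.810457


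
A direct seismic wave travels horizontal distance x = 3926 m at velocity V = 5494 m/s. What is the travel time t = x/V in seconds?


t = x / V
= 3926 / 5494
= 0.7146 s

0.7146


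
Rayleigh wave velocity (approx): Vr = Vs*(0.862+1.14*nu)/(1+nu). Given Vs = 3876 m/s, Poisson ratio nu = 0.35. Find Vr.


Numerator factor = 0.862 + 1.14*0.35 = 1.261
Denominator = 1 + 0.35 = 1.35
Vr = 3876 * 1.261 / 1.35 = 3620.47 m/s

3620.47


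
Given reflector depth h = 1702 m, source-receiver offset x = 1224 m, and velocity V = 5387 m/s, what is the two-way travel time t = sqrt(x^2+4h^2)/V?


x^2 + 4h^2 = 1224^2 + 4*1702^2 = 1498176 + 11587216 = 13085392
sqrt(13085392) = 3617.3736
t = 3617.3736 / 5387 = 0.6715 s

0.6715


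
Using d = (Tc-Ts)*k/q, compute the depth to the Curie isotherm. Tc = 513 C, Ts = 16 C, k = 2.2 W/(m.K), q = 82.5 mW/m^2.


T_Curie - T_surf = 513 - 16 = 497 C
Convert q to W/m^2: 82.5 mW/m^2 = 0.0825 W/m^2
d = 497 * 2.2 / 0.0825 = 13253.33 m

13253.33


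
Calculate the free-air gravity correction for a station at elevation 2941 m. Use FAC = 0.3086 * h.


FAC = 0.3086 * h
= 0.3086 * 2941
= 907.5926 mGal

907.5926


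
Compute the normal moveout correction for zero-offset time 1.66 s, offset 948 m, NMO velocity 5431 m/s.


x/Vnmo = 948/5431 = 0.174553
(x/Vnmo)^2 = 0.030469
t0^2 = 2.7556
sqrt(2.7556 + 0.030469) = 1.669152
dt = 1.669152 - 1.66 = 0.009152

0.009152


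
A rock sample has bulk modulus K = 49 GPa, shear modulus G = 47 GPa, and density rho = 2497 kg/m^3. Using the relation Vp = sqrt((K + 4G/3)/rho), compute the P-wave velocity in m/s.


First compute the effective modulus:
K + 4G/3 = 49e9 + 4*47e9/3 = 111666666666.67 Pa
Then divide by density:
111666666666.67 / 2497 = 44720331.0639 Pa/(kg/m^3)
Take the square root:
Vp = sqrt(44720331.0639) = 6687.33 m/s

6687.33


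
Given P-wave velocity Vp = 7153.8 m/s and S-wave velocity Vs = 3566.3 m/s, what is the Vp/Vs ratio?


Vp/Vs = 7153.8 / 3566.3
= 2.0059

2.0059


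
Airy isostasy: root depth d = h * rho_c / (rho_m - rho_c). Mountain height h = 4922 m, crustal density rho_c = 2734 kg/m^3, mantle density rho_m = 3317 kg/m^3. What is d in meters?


rho_m - rho_c = 3317 - 2734 = 583
d = 4922 * 2734 / 583
= 13456748 / 583
= 23081.9 m

23081.9


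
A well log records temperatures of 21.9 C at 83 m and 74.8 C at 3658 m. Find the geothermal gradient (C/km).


dT = 74.8 - 21.9 = 52.9 C
dz = 3658 - 83 = 3575 m
gradient = dT/dz * 1000 = 52.9/3575 * 1000 = 14.7972 C/km

14.7972


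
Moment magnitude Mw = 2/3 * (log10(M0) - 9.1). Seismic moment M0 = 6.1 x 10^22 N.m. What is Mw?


log10(M0) = log10(6.1 x 10^22) = 22.7853
Mw = 2/3 * (22.7853 - 9.1)
= 2/3 * 13.6853
= 9.12

9.12


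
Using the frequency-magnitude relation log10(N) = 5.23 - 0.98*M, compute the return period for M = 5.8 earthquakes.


log10(N) = 5.23 - 0.98*5.8 = -0.454
N = 10^-0.454 = 0.35156
T = 1/N = 1/0.35156 = 2.8445 years

2.8445


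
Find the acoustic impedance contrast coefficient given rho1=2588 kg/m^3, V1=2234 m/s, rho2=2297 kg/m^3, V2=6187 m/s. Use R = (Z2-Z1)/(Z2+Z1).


Z1 = 2588 * 2234 = 5781592
Z2 = 2297 * 6187 = 14211539
R = (14211539 - 5781592) / (14211539 + 5781592) = 8429947 / 19993131 = 0.4216

0.4216


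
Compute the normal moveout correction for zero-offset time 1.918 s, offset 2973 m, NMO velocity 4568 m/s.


x/Vnmo = 2973/4568 = 0.650832
(x/Vnmo)^2 = 0.423582
t0^2 = 3.678724
sqrt(3.678724 + 0.423582) = 2.025415
dt = 2.025415 - 1.918 = 0.107415

0.107415


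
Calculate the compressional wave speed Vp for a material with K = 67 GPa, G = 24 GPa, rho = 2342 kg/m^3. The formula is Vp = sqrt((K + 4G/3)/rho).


First compute the effective modulus:
K + 4G/3 = 67e9 + 4*24e9/3 = 99000000000.0 Pa
Then divide by density:
99000000000.0 / 2342 = 42271562.7669 Pa/(kg/m^3)
Take the square root:
Vp = sqrt(42271562.7669) = 6501.66 m/s

6501.66


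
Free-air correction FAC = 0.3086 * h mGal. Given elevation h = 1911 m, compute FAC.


FAC = 0.3086 * h
= 0.3086 * 1911
= 589.7346 mGal

589.7346


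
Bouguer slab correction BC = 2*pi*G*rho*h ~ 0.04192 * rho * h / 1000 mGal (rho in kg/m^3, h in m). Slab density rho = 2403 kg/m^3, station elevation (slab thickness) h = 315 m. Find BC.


BC = 0.04192 * rho * h / 1000
= 0.04192 * 2403 * 315 / 1000
= 31.7311 mGal

31.7311


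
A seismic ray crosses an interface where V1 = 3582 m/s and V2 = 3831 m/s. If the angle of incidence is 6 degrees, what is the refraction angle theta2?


sin(theta1) = sin(6 deg) = 0.104528
sin(theta2) = V2/V1 * sin(theta1) = 3831/3582 * 0.104528 = 0.111795
theta2 = arcsin(0.111795) = 6.4188 degrees

6.4188


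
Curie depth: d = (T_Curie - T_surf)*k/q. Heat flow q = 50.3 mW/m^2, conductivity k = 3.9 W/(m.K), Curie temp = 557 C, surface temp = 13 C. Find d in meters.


T_Curie - T_surf = 557 - 13 = 544 C
Convert q to W/m^2: 50.3 mW/m^2 = 0.0503 W/m^2
d = 544 * 3.9 / 0.0503 = 42178.93 m

42178.93


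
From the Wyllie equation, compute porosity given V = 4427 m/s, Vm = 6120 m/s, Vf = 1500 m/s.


1/V - 1/Vm = 1/4427 - 1/6120 = 6.249e-05
1/Vf - 1/Vm = 1/1500 - 1/6120 = 0.00050327
phi = 6.249e-05 / 0.00050327 = 0.1242

0.1242


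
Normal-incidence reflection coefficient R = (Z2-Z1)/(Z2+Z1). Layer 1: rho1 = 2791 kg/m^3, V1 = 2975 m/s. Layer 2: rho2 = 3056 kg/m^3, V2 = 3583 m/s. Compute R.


Z1 = 2791 * 2975 = 8303225
Z2 = 3056 * 3583 = 10949648
R = (10949648 - 8303225) / (10949648 + 8303225) = 2646423 / 19252873 = 0.1375

0.1375


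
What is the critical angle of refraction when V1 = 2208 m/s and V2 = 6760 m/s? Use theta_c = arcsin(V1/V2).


V1/V2 = 2208/6760 = 0.326627
theta_c = arcsin(0.326627) = 19.0642 degrees

19.0642


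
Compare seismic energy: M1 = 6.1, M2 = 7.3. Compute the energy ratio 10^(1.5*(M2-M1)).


M2 - M1 = 7.3 - 6.1 = 1.2
1.5 * 1.2 = 1.8
ratio = 10^1.8 = 63.1

63.1


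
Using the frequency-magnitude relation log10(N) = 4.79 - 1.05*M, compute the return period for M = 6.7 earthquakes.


log10(N) = 4.79 - 1.05*6.7 = -2.245
N = 10^-2.245 = 0.005689
T = 1/N = 1/0.005689 = 175.7924 years

175.7924


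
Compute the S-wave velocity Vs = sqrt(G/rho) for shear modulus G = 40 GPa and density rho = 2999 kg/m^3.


Convert G to Pa: G = 40e9 Pa
Compute G/rho = 40e9 / 2999 = 13337779.2598
Vs = sqrt(13337779.2598) = 3652.09 m/s

3652.09


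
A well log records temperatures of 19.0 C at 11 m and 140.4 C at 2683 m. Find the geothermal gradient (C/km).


dT = 140.4 - 19.0 = 121.4 C
dz = 2683 - 11 = 2672 m
gradient = dT/dz * 1000 = 121.4/2672 * 1000 = 45.4341 C/km

45.4341


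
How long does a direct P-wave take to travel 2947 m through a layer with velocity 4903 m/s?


t = x / V
= 2947 / 4903
= 0.6011 s

0.6011


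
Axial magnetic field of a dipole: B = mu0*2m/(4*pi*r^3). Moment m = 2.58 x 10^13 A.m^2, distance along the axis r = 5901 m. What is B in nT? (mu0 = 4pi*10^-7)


m = 2.58 x 10^13 = 25800000000000 A.m^2
2m = 51600000000000 A.m^2
r^3 = 5901^3 = 205483447701
B = (4pi*10^-7) * 51600000000000 / (4*pi * 205483447701) * 1e9
= 64842472.370093 / 2582181158927.06 * 1e9
= 25111.5117 nT

25111.5117


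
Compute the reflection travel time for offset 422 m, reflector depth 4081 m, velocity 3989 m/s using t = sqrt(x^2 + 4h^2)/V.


x^2 + 4h^2 = 422^2 + 4*4081^2 = 178084 + 66618244 = 66796328
sqrt(66796328) = 8172.9021
t = 8172.9021 / 3989 = 2.0489 s

2.0489


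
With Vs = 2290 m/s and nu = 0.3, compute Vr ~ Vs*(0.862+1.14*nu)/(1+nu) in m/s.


Numerator factor = 0.862 + 1.14*0.3 = 1.204
Denominator = 1 + 0.3 = 1.3
Vr = 2290 * 1.204 / 1.3 = 2120.89 m/s

2120.89


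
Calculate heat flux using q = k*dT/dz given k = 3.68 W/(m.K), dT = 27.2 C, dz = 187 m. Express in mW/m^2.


q = k * dT / dz * 1000
= 3.68 * 27.2 / 187 * 1000
= 0.535273 * 1000
= 535.2727 mW/m^2

535.2727


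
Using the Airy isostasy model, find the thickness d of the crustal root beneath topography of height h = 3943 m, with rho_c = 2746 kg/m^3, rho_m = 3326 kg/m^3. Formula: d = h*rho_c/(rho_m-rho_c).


rho_m - rho_c = 3326 - 2746 = 580
d = 3943 * 2746 / 580
= 10827478 / 580
= 18668.07 m

18668.07


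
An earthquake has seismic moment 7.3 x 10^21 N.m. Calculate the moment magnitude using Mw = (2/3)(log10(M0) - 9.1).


log10(M0) = log10(7.3 x 10^21) = 21.8633
Mw = 2/3 * (21.8633 - 9.1)
= 2/3 * 12.7633
= 8.51

8.51


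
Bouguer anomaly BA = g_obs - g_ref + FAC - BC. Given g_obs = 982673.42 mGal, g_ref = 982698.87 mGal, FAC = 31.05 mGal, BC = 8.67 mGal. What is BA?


BA = g_obs - g_ref + FAC - BC
= 982673.42 - 982698.87 + 31.05 - 8.67
= -3.07 mGal

-3.07


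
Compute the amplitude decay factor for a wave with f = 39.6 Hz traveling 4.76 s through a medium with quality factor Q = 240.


pi*f*t/Q = pi*39.6*4.76/240 = 2.467407
A/A0 = exp(-2.467407) = 0.084804

0.084804


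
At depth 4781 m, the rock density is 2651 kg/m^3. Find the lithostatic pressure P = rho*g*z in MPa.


P = rho * g * z / 1e6
= 2651 * 9.81 * 4781 / 1e6
= 124336168.11 / 1e6
= 124.3362 MPa

124.3362


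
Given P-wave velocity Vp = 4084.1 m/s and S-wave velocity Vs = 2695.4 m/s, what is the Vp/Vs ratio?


Vp/Vs = 4084.1 / 2695.4
= 1.5152

1.5152


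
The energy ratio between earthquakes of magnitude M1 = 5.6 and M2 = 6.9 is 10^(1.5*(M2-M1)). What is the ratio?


M2 - M1 = 6.9 - 5.6 = 1.3
1.5 * 1.3 = 1.95
ratio = 10^1.95 = 89.13

89.13


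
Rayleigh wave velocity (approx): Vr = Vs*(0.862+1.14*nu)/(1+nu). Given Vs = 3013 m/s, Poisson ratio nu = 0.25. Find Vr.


Numerator factor = 0.862 + 1.14*0.25 = 1.147
Denominator = 1 + 0.25 = 1.25
Vr = 3013 * 1.147 / 1.25 = 2764.73 m/s

2764.73


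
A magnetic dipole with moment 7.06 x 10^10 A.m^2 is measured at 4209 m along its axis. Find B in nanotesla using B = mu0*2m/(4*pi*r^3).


m = 7.06 x 10^10 = 70600000000 A.m^2
2m = 141200000000 A.m^2
r^3 = 4209^3 = 74565301329
B = (4pi*10^-7) * 141200000000 / (4*pi * 74565301329) * 1e9
= 177437.153075 / 937015211471.58 * 1e9
= 189.3642 nT

189.3642


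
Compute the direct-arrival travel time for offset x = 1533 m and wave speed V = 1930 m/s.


t = x / V
= 1533 / 1930
= 0.7943 s

0.7943


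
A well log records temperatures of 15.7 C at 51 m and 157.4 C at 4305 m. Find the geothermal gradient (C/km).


dT = 157.4 - 15.7 = 141.7 C
dz = 4305 - 51 = 4254 m
gradient = dT/dz * 1000 = 141.7/4254 * 1000 = 33.3098 C/km

33.3098


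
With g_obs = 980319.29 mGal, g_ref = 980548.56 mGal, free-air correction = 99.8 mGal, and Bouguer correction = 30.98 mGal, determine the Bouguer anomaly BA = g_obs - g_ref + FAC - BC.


BA = g_obs - g_ref + FAC - BC
= 980319.29 - 980548.56 + 99.8 - 30.98
= -160.45 mGal

-160.45


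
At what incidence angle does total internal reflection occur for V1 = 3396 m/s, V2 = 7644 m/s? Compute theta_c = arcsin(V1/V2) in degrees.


V1/V2 = 3396/7644 = 0.44427
theta_c = arcsin(0.44427) = 26.3766 degrees

26.3766


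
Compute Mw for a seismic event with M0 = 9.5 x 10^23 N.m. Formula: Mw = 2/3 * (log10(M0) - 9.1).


log10(M0) = log10(9.5 x 10^23) = 23.9777
Mw = 2/3 * (23.9777 - 9.1)
= 2/3 * 14.8777
= 9.92

9.92


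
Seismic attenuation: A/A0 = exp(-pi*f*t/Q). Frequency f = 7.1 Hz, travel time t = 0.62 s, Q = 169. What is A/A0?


pi*f*t/Q = pi*7.1*0.62/169 = 0.08183
A/A0 = exp(-0.08183) = 0.921428

0.921428
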